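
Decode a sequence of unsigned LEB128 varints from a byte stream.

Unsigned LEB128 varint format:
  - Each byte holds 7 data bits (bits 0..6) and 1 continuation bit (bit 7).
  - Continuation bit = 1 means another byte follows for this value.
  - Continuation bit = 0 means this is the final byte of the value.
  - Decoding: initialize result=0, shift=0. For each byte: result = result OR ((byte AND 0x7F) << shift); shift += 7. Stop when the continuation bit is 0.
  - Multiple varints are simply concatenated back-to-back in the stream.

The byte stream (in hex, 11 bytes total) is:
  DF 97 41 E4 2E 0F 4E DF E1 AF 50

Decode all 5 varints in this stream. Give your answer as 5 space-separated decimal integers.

Answer: 1067999 5988 15 78 168554719

Derivation:
  byte[0]=0xDF cont=1 payload=0x5F=95: acc |= 95<<0 -> acc=95 shift=7
  byte[1]=0x97 cont=1 payload=0x17=23: acc |= 23<<7 -> acc=3039 shift=14
  byte[2]=0x41 cont=0 payload=0x41=65: acc |= 65<<14 -> acc=1067999 shift=21 [end]
Varint 1: bytes[0:3] = DF 97 41 -> value 1067999 (3 byte(s))
  byte[3]=0xE4 cont=1 payload=0x64=100: acc |= 100<<0 -> acc=100 shift=7
  byte[4]=0x2E cont=0 payload=0x2E=46: acc |= 46<<7 -> acc=5988 shift=14 [end]
Varint 2: bytes[3:5] = E4 2E -> value 5988 (2 byte(s))
  byte[5]=0x0F cont=0 payload=0x0F=15: acc |= 15<<0 -> acc=15 shift=7 [end]
Varint 3: bytes[5:6] = 0F -> value 15 (1 byte(s))
  byte[6]=0x4E cont=0 payload=0x4E=78: acc |= 78<<0 -> acc=78 shift=7 [end]
Varint 4: bytes[6:7] = 4E -> value 78 (1 byte(s))
  byte[7]=0xDF cont=1 payload=0x5F=95: acc |= 95<<0 -> acc=95 shift=7
  byte[8]=0xE1 cont=1 payload=0x61=97: acc |= 97<<7 -> acc=12511 shift=14
  byte[9]=0xAF cont=1 payload=0x2F=47: acc |= 47<<14 -> acc=782559 shift=21
  byte[10]=0x50 cont=0 payload=0x50=80: acc |= 80<<21 -> acc=168554719 shift=28 [end]
Varint 5: bytes[7:11] = DF E1 AF 50 -> value 168554719 (4 byte(s))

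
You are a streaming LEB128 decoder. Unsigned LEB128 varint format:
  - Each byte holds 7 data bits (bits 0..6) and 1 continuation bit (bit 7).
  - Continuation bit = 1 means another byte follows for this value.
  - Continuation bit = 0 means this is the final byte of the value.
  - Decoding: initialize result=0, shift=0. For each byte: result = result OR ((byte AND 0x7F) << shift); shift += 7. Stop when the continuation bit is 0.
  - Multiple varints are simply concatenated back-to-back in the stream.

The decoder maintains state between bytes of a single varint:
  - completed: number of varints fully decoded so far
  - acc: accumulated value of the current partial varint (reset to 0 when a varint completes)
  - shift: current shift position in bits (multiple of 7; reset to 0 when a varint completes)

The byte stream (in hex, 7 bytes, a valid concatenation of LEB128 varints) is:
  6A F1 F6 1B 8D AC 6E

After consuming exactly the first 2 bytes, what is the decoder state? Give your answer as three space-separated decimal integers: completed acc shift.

byte[0]=0x6A cont=0 payload=0x6A: varint #1 complete (value=106); reset -> completed=1 acc=0 shift=0
byte[1]=0xF1 cont=1 payload=0x71: acc |= 113<<0 -> completed=1 acc=113 shift=7

Answer: 1 113 7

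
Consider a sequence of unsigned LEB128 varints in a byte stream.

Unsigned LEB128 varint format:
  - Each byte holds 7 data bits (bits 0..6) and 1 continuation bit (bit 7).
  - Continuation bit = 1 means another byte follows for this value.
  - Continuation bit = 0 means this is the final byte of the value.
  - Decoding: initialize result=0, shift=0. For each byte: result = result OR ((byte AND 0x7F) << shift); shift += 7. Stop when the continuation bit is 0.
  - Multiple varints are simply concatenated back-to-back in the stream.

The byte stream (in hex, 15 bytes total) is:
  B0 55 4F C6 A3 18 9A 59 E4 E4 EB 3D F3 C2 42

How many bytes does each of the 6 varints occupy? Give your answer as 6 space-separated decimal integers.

Answer: 2 1 3 2 4 3

Derivation:
  byte[0]=0xB0 cont=1 payload=0x30=48: acc |= 48<<0 -> acc=48 shift=7
  byte[1]=0x55 cont=0 payload=0x55=85: acc |= 85<<7 -> acc=10928 shift=14 [end]
Varint 1: bytes[0:2] = B0 55 -> value 10928 (2 byte(s))
  byte[2]=0x4F cont=0 payload=0x4F=79: acc |= 79<<0 -> acc=79 shift=7 [end]
Varint 2: bytes[2:3] = 4F -> value 79 (1 byte(s))
  byte[3]=0xC6 cont=1 payload=0x46=70: acc |= 70<<0 -> acc=70 shift=7
  byte[4]=0xA3 cont=1 payload=0x23=35: acc |= 35<<7 -> acc=4550 shift=14
  byte[5]=0x18 cont=0 payload=0x18=24: acc |= 24<<14 -> acc=397766 shift=21 [end]
Varint 3: bytes[3:6] = C6 A3 18 -> value 397766 (3 byte(s))
  byte[6]=0x9A cont=1 payload=0x1A=26: acc |= 26<<0 -> acc=26 shift=7
  byte[7]=0x59 cont=0 payload=0x59=89: acc |= 89<<7 -> acc=11418 shift=14 [end]
Varint 4: bytes[6:8] = 9A 59 -> value 11418 (2 byte(s))
  byte[8]=0xE4 cont=1 payload=0x64=100: acc |= 100<<0 -> acc=100 shift=7
  byte[9]=0xE4 cont=1 payload=0x64=100: acc |= 100<<7 -> acc=12900 shift=14
  byte[10]=0xEB cont=1 payload=0x6B=107: acc |= 107<<14 -> acc=1765988 shift=21
  byte[11]=0x3D cont=0 payload=0x3D=61: acc |= 61<<21 -> acc=129692260 shift=28 [end]
Varint 5: bytes[8:12] = E4 E4 EB 3D -> value 129692260 (4 byte(s))
  byte[12]=0xF3 cont=1 payload=0x73=115: acc |= 115<<0 -> acc=115 shift=7
  byte[13]=0xC2 cont=1 payload=0x42=66: acc |= 66<<7 -> acc=8563 shift=14
  byte[14]=0x42 cont=0 payload=0x42=66: acc |= 66<<14 -> acc=1089907 shift=21 [end]
Varint 6: bytes[12:15] = F3 C2 42 -> value 1089907 (3 byte(s))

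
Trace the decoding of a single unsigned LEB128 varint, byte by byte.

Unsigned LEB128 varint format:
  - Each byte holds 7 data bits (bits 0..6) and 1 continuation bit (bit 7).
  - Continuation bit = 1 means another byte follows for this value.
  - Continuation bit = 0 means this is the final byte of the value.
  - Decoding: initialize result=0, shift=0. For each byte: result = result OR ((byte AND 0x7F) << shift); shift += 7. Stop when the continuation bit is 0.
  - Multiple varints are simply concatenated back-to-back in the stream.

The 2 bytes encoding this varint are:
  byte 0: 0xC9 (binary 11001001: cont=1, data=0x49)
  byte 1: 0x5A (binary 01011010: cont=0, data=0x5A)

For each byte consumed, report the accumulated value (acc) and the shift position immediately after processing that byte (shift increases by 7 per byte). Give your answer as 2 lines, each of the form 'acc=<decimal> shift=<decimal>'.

byte 0=0xC9: payload=0x49=73, contrib = 73<<0 = 73; acc -> 73, shift -> 7
byte 1=0x5A: payload=0x5A=90, contrib = 90<<7 = 11520; acc -> 11593, shift -> 14

Answer: acc=73 shift=7
acc=11593 shift=14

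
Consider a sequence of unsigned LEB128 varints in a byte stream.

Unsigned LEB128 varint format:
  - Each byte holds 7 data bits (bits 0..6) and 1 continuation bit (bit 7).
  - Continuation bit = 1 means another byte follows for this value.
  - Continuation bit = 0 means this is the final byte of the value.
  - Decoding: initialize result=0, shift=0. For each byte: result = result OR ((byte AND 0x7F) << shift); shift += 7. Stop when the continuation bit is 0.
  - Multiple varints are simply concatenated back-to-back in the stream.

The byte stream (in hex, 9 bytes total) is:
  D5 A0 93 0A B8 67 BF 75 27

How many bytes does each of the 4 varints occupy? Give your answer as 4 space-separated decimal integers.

  byte[0]=0xD5 cont=1 payload=0x55=85: acc |= 85<<0 -> acc=85 shift=7
  byte[1]=0xA0 cont=1 payload=0x20=32: acc |= 32<<7 -> acc=4181 shift=14
  byte[2]=0x93 cont=1 payload=0x13=19: acc |= 19<<14 -> acc=315477 shift=21
  byte[3]=0x0A cont=0 payload=0x0A=10: acc |= 10<<21 -> acc=21286997 shift=28 [end]
Varint 1: bytes[0:4] = D5 A0 93 0A -> value 21286997 (4 byte(s))
  byte[4]=0xB8 cont=1 payload=0x38=56: acc |= 56<<0 -> acc=56 shift=7
  byte[5]=0x67 cont=0 payload=0x67=103: acc |= 103<<7 -> acc=13240 shift=14 [end]
Varint 2: bytes[4:6] = B8 67 -> value 13240 (2 byte(s))
  byte[6]=0xBF cont=1 payload=0x3F=63: acc |= 63<<0 -> acc=63 shift=7
  byte[7]=0x75 cont=0 payload=0x75=117: acc |= 117<<7 -> acc=15039 shift=14 [end]
Varint 3: bytes[6:8] = BF 75 -> value 15039 (2 byte(s))
  byte[8]=0x27 cont=0 payload=0x27=39: acc |= 39<<0 -> acc=39 shift=7 [end]
Varint 4: bytes[8:9] = 27 -> value 39 (1 byte(s))

Answer: 4 2 2 1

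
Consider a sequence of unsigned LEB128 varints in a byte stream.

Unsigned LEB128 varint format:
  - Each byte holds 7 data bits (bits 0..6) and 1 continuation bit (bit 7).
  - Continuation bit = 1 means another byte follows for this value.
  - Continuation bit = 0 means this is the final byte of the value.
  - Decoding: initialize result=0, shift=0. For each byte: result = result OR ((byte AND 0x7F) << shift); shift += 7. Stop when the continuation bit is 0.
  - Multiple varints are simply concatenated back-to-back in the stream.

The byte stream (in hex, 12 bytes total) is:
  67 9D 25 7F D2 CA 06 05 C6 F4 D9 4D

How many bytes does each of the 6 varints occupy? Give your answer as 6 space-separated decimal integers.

  byte[0]=0x67 cont=0 payload=0x67=103: acc |= 103<<0 -> acc=103 shift=7 [end]
Varint 1: bytes[0:1] = 67 -> value 103 (1 byte(s))
  byte[1]=0x9D cont=1 payload=0x1D=29: acc |= 29<<0 -> acc=29 shift=7
  byte[2]=0x25 cont=0 payload=0x25=37: acc |= 37<<7 -> acc=4765 shift=14 [end]
Varint 2: bytes[1:3] = 9D 25 -> value 4765 (2 byte(s))
  byte[3]=0x7F cont=0 payload=0x7F=127: acc |= 127<<0 -> acc=127 shift=7 [end]
Varint 3: bytes[3:4] = 7F -> value 127 (1 byte(s))
  byte[4]=0xD2 cont=1 payload=0x52=82: acc |= 82<<0 -> acc=82 shift=7
  byte[5]=0xCA cont=1 payload=0x4A=74: acc |= 74<<7 -> acc=9554 shift=14
  byte[6]=0x06 cont=0 payload=0x06=6: acc |= 6<<14 -> acc=107858 shift=21 [end]
Varint 4: bytes[4:7] = D2 CA 06 -> value 107858 (3 byte(s))
  byte[7]=0x05 cont=0 payload=0x05=5: acc |= 5<<0 -> acc=5 shift=7 [end]
Varint 5: bytes[7:8] = 05 -> value 5 (1 byte(s))
  byte[8]=0xC6 cont=1 payload=0x46=70: acc |= 70<<0 -> acc=70 shift=7
  byte[9]=0xF4 cont=1 payload=0x74=116: acc |= 116<<7 -> acc=14918 shift=14
  byte[10]=0xD9 cont=1 payload=0x59=89: acc |= 89<<14 -> acc=1473094 shift=21
  byte[11]=0x4D cont=0 payload=0x4D=77: acc |= 77<<21 -> acc=162953798 shift=28 [end]
Varint 6: bytes[8:12] = C6 F4 D9 4D -> value 162953798 (4 byte(s))

Answer: 1 2 1 3 1 4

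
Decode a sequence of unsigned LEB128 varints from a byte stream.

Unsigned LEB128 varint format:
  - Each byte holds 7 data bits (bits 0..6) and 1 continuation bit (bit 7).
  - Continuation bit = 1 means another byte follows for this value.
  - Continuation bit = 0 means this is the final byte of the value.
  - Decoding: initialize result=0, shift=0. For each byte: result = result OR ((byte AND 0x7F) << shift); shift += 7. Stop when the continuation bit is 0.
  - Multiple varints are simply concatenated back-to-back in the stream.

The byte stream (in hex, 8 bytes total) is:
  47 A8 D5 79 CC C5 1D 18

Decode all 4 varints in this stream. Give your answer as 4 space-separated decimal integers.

  byte[0]=0x47 cont=0 payload=0x47=71: acc |= 71<<0 -> acc=71 shift=7 [end]
Varint 1: bytes[0:1] = 47 -> value 71 (1 byte(s))
  byte[1]=0xA8 cont=1 payload=0x28=40: acc |= 40<<0 -> acc=40 shift=7
  byte[2]=0xD5 cont=1 payload=0x55=85: acc |= 85<<7 -> acc=10920 shift=14
  byte[3]=0x79 cont=0 payload=0x79=121: acc |= 121<<14 -> acc=1993384 shift=21 [end]
Varint 2: bytes[1:4] = A8 D5 79 -> value 1993384 (3 byte(s))
  byte[4]=0xCC cont=1 payload=0x4C=76: acc |= 76<<0 -> acc=76 shift=7
  byte[5]=0xC5 cont=1 payload=0x45=69: acc |= 69<<7 -> acc=8908 shift=14
  byte[6]=0x1D cont=0 payload=0x1D=29: acc |= 29<<14 -> acc=484044 shift=21 [end]
Varint 3: bytes[4:7] = CC C5 1D -> value 484044 (3 byte(s))
  byte[7]=0x18 cont=0 payload=0x18=24: acc |= 24<<0 -> acc=24 shift=7 [end]
Varint 4: bytes[7:8] = 18 -> value 24 (1 byte(s))

Answer: 71 1993384 484044 24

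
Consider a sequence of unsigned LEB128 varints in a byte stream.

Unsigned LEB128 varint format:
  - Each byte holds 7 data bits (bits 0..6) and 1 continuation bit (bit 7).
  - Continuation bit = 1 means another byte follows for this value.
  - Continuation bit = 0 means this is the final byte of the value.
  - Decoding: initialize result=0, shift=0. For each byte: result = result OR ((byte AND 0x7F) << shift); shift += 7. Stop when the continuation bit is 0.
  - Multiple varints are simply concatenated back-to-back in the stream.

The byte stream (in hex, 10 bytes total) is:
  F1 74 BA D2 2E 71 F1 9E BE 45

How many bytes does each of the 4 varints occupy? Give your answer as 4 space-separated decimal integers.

Answer: 2 3 1 4

Derivation:
  byte[0]=0xF1 cont=1 payload=0x71=113: acc |= 113<<0 -> acc=113 shift=7
  byte[1]=0x74 cont=0 payload=0x74=116: acc |= 116<<7 -> acc=14961 shift=14 [end]
Varint 1: bytes[0:2] = F1 74 -> value 14961 (2 byte(s))
  byte[2]=0xBA cont=1 payload=0x3A=58: acc |= 58<<0 -> acc=58 shift=7
  byte[3]=0xD2 cont=1 payload=0x52=82: acc |= 82<<7 -> acc=10554 shift=14
  byte[4]=0x2E cont=0 payload=0x2E=46: acc |= 46<<14 -> acc=764218 shift=21 [end]
Varint 2: bytes[2:5] = BA D2 2E -> value 764218 (3 byte(s))
  byte[5]=0x71 cont=0 payload=0x71=113: acc |= 113<<0 -> acc=113 shift=7 [end]
Varint 3: bytes[5:6] = 71 -> value 113 (1 byte(s))
  byte[6]=0xF1 cont=1 payload=0x71=113: acc |= 113<<0 -> acc=113 shift=7
  byte[7]=0x9E cont=1 payload=0x1E=30: acc |= 30<<7 -> acc=3953 shift=14
  byte[8]=0xBE cont=1 payload=0x3E=62: acc |= 62<<14 -> acc=1019761 shift=21
  byte[9]=0x45 cont=0 payload=0x45=69: acc |= 69<<21 -> acc=145723249 shift=28 [end]
Varint 4: bytes[6:10] = F1 9E BE 45 -> value 145723249 (4 byte(s))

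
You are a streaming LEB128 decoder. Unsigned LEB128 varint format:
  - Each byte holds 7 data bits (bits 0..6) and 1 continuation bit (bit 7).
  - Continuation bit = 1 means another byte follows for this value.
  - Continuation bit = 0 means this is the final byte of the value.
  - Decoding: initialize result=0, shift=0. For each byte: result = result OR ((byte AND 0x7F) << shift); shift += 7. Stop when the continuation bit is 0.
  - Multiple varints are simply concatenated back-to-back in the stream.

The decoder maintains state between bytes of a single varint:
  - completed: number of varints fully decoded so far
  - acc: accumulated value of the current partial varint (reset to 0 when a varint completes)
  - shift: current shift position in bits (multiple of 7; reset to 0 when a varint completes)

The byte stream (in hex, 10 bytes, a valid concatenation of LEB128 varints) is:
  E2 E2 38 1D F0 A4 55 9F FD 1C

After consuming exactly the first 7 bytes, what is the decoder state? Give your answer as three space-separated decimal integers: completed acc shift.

byte[0]=0xE2 cont=1 payload=0x62: acc |= 98<<0 -> completed=0 acc=98 shift=7
byte[1]=0xE2 cont=1 payload=0x62: acc |= 98<<7 -> completed=0 acc=12642 shift=14
byte[2]=0x38 cont=0 payload=0x38: varint #1 complete (value=930146); reset -> completed=1 acc=0 shift=0
byte[3]=0x1D cont=0 payload=0x1D: varint #2 complete (value=29); reset -> completed=2 acc=0 shift=0
byte[4]=0xF0 cont=1 payload=0x70: acc |= 112<<0 -> completed=2 acc=112 shift=7
byte[5]=0xA4 cont=1 payload=0x24: acc |= 36<<7 -> completed=2 acc=4720 shift=14
byte[6]=0x55 cont=0 payload=0x55: varint #3 complete (value=1397360); reset -> completed=3 acc=0 shift=0

Answer: 3 0 0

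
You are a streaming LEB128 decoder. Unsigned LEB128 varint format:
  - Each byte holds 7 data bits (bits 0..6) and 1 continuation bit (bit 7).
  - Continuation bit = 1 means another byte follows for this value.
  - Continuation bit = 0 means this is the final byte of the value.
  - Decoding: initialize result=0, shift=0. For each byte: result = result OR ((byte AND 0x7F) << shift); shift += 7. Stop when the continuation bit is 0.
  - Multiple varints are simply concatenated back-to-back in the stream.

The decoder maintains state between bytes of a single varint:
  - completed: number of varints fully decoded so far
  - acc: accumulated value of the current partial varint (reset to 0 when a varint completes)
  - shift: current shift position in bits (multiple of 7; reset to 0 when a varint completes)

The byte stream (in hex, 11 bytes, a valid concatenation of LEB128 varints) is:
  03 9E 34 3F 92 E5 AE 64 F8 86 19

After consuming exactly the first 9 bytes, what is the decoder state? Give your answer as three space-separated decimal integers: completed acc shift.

Answer: 4 120 7

Derivation:
byte[0]=0x03 cont=0 payload=0x03: varint #1 complete (value=3); reset -> completed=1 acc=0 shift=0
byte[1]=0x9E cont=1 payload=0x1E: acc |= 30<<0 -> completed=1 acc=30 shift=7
byte[2]=0x34 cont=0 payload=0x34: varint #2 complete (value=6686); reset -> completed=2 acc=0 shift=0
byte[3]=0x3F cont=0 payload=0x3F: varint #3 complete (value=63); reset -> completed=3 acc=0 shift=0
byte[4]=0x92 cont=1 payload=0x12: acc |= 18<<0 -> completed=3 acc=18 shift=7
byte[5]=0xE5 cont=1 payload=0x65: acc |= 101<<7 -> completed=3 acc=12946 shift=14
byte[6]=0xAE cont=1 payload=0x2E: acc |= 46<<14 -> completed=3 acc=766610 shift=21
byte[7]=0x64 cont=0 payload=0x64: varint #4 complete (value=210481810); reset -> completed=4 acc=0 shift=0
byte[8]=0xF8 cont=1 payload=0x78: acc |= 120<<0 -> completed=4 acc=120 shift=7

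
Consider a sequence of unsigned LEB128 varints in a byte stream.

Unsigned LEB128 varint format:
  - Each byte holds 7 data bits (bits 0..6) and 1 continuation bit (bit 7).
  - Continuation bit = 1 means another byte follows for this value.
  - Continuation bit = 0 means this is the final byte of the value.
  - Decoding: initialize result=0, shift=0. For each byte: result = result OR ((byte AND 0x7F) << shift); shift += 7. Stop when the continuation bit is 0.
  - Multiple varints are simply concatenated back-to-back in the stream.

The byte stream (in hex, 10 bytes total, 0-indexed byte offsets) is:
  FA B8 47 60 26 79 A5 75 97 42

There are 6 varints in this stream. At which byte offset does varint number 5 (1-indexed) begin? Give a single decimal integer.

Answer: 6

Derivation:
  byte[0]=0xFA cont=1 payload=0x7A=122: acc |= 122<<0 -> acc=122 shift=7
  byte[1]=0xB8 cont=1 payload=0x38=56: acc |= 56<<7 -> acc=7290 shift=14
  byte[2]=0x47 cont=0 payload=0x47=71: acc |= 71<<14 -> acc=1170554 shift=21 [end]
Varint 1: bytes[0:3] = FA B8 47 -> value 1170554 (3 byte(s))
  byte[3]=0x60 cont=0 payload=0x60=96: acc |= 96<<0 -> acc=96 shift=7 [end]
Varint 2: bytes[3:4] = 60 -> value 96 (1 byte(s))
  byte[4]=0x26 cont=0 payload=0x26=38: acc |= 38<<0 -> acc=38 shift=7 [end]
Varint 3: bytes[4:5] = 26 -> value 38 (1 byte(s))
  byte[5]=0x79 cont=0 payload=0x79=121: acc |= 121<<0 -> acc=121 shift=7 [end]
Varint 4: bytes[5:6] = 79 -> value 121 (1 byte(s))
  byte[6]=0xA5 cont=1 payload=0x25=37: acc |= 37<<0 -> acc=37 shift=7
  byte[7]=0x75 cont=0 payload=0x75=117: acc |= 117<<7 -> acc=15013 shift=14 [end]
Varint 5: bytes[6:8] = A5 75 -> value 15013 (2 byte(s))
  byte[8]=0x97 cont=1 payload=0x17=23: acc |= 23<<0 -> acc=23 shift=7
  byte[9]=0x42 cont=0 payload=0x42=66: acc |= 66<<7 -> acc=8471 shift=14 [end]
Varint 6: bytes[8:10] = 97 42 -> value 8471 (2 byte(s))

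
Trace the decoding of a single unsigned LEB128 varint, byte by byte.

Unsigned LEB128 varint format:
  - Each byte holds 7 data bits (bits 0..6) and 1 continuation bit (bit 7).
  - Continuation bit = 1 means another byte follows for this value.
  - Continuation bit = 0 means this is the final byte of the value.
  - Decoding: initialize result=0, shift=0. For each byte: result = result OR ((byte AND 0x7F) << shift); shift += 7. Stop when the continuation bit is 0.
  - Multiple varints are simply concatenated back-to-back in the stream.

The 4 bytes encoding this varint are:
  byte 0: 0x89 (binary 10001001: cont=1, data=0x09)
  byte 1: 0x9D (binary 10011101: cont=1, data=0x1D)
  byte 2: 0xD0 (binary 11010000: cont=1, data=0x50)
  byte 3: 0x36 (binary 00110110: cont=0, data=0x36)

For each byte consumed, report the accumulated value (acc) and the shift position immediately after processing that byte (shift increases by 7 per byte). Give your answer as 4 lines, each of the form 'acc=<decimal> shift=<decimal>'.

byte 0=0x89: payload=0x09=9, contrib = 9<<0 = 9; acc -> 9, shift -> 7
byte 1=0x9D: payload=0x1D=29, contrib = 29<<7 = 3712; acc -> 3721, shift -> 14
byte 2=0xD0: payload=0x50=80, contrib = 80<<14 = 1310720; acc -> 1314441, shift -> 21
byte 3=0x36: payload=0x36=54, contrib = 54<<21 = 113246208; acc -> 114560649, shift -> 28

Answer: acc=9 shift=7
acc=3721 shift=14
acc=1314441 shift=21
acc=114560649 shift=28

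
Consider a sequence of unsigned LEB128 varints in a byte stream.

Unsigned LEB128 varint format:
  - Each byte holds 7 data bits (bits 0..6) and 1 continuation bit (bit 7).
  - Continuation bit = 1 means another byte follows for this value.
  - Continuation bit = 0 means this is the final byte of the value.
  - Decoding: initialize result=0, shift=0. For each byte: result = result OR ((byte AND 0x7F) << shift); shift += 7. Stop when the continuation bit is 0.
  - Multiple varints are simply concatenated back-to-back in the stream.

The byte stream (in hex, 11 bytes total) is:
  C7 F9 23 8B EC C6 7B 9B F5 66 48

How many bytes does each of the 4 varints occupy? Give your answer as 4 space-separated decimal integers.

Answer: 3 4 3 1

Derivation:
  byte[0]=0xC7 cont=1 payload=0x47=71: acc |= 71<<0 -> acc=71 shift=7
  byte[1]=0xF9 cont=1 payload=0x79=121: acc |= 121<<7 -> acc=15559 shift=14
  byte[2]=0x23 cont=0 payload=0x23=35: acc |= 35<<14 -> acc=588999 shift=21 [end]
Varint 1: bytes[0:3] = C7 F9 23 -> value 588999 (3 byte(s))
  byte[3]=0x8B cont=1 payload=0x0B=11: acc |= 11<<0 -> acc=11 shift=7
  byte[4]=0xEC cont=1 payload=0x6C=108: acc |= 108<<7 -> acc=13835 shift=14
  byte[5]=0xC6 cont=1 payload=0x46=70: acc |= 70<<14 -> acc=1160715 shift=21
  byte[6]=0x7B cont=0 payload=0x7B=123: acc |= 123<<21 -> acc=259110411 shift=28 [end]
Varint 2: bytes[3:7] = 8B EC C6 7B -> value 259110411 (4 byte(s))
  byte[7]=0x9B cont=1 payload=0x1B=27: acc |= 27<<0 -> acc=27 shift=7
  byte[8]=0xF5 cont=1 payload=0x75=117: acc |= 117<<7 -> acc=15003 shift=14
  byte[9]=0x66 cont=0 payload=0x66=102: acc |= 102<<14 -> acc=1686171 shift=21 [end]
Varint 3: bytes[7:10] = 9B F5 66 -> value 1686171 (3 byte(s))
  byte[10]=0x48 cont=0 payload=0x48=72: acc |= 72<<0 -> acc=72 shift=7 [end]
Varint 4: bytes[10:11] = 48 -> value 72 (1 byte(s))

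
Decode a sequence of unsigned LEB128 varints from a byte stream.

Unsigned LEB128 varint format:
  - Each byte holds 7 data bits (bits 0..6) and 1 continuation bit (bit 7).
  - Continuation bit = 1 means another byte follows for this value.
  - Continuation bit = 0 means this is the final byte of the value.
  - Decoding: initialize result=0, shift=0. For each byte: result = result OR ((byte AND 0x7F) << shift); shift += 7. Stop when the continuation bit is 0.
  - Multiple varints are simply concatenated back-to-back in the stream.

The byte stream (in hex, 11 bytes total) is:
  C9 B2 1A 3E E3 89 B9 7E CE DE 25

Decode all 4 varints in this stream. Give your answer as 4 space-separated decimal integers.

Answer: 432457 62 265176291 618318

Derivation:
  byte[0]=0xC9 cont=1 payload=0x49=73: acc |= 73<<0 -> acc=73 shift=7
  byte[1]=0xB2 cont=1 payload=0x32=50: acc |= 50<<7 -> acc=6473 shift=14
  byte[2]=0x1A cont=0 payload=0x1A=26: acc |= 26<<14 -> acc=432457 shift=21 [end]
Varint 1: bytes[0:3] = C9 B2 1A -> value 432457 (3 byte(s))
  byte[3]=0x3E cont=0 payload=0x3E=62: acc |= 62<<0 -> acc=62 shift=7 [end]
Varint 2: bytes[3:4] = 3E -> value 62 (1 byte(s))
  byte[4]=0xE3 cont=1 payload=0x63=99: acc |= 99<<0 -> acc=99 shift=7
  byte[5]=0x89 cont=1 payload=0x09=9: acc |= 9<<7 -> acc=1251 shift=14
  byte[6]=0xB9 cont=1 payload=0x39=57: acc |= 57<<14 -> acc=935139 shift=21
  byte[7]=0x7E cont=0 payload=0x7E=126: acc |= 126<<21 -> acc=265176291 shift=28 [end]
Varint 3: bytes[4:8] = E3 89 B9 7E -> value 265176291 (4 byte(s))
  byte[8]=0xCE cont=1 payload=0x4E=78: acc |= 78<<0 -> acc=78 shift=7
  byte[9]=0xDE cont=1 payload=0x5E=94: acc |= 94<<7 -> acc=12110 shift=14
  byte[10]=0x25 cont=0 payload=0x25=37: acc |= 37<<14 -> acc=618318 shift=21 [end]
Varint 4: bytes[8:11] = CE DE 25 -> value 618318 (3 byte(s))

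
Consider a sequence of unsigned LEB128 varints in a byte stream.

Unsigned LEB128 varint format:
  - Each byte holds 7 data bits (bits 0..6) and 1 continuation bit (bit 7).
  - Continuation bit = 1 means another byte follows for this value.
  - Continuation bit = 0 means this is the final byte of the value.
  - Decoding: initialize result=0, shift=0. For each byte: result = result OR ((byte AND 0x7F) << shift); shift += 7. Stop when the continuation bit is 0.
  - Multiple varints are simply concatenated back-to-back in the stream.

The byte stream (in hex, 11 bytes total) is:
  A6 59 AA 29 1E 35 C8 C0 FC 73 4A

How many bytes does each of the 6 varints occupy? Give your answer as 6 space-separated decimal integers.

Answer: 2 2 1 1 4 1

Derivation:
  byte[0]=0xA6 cont=1 payload=0x26=38: acc |= 38<<0 -> acc=38 shift=7
  byte[1]=0x59 cont=0 payload=0x59=89: acc |= 89<<7 -> acc=11430 shift=14 [end]
Varint 1: bytes[0:2] = A6 59 -> value 11430 (2 byte(s))
  byte[2]=0xAA cont=1 payload=0x2A=42: acc |= 42<<0 -> acc=42 shift=7
  byte[3]=0x29 cont=0 payload=0x29=41: acc |= 41<<7 -> acc=5290 shift=14 [end]
Varint 2: bytes[2:4] = AA 29 -> value 5290 (2 byte(s))
  byte[4]=0x1E cont=0 payload=0x1E=30: acc |= 30<<0 -> acc=30 shift=7 [end]
Varint 3: bytes[4:5] = 1E -> value 30 (1 byte(s))
  byte[5]=0x35 cont=0 payload=0x35=53: acc |= 53<<0 -> acc=53 shift=7 [end]
Varint 4: bytes[5:6] = 35 -> value 53 (1 byte(s))
  byte[6]=0xC8 cont=1 payload=0x48=72: acc |= 72<<0 -> acc=72 shift=7
  byte[7]=0xC0 cont=1 payload=0x40=64: acc |= 64<<7 -> acc=8264 shift=14
  byte[8]=0xFC cont=1 payload=0x7C=124: acc |= 124<<14 -> acc=2039880 shift=21
  byte[9]=0x73 cont=0 payload=0x73=115: acc |= 115<<21 -> acc=243212360 shift=28 [end]
Varint 5: bytes[6:10] = C8 C0 FC 73 -> value 243212360 (4 byte(s))
  byte[10]=0x4A cont=0 payload=0x4A=74: acc |= 74<<0 -> acc=74 shift=7 [end]
Varint 6: bytes[10:11] = 4A -> value 74 (1 byte(s))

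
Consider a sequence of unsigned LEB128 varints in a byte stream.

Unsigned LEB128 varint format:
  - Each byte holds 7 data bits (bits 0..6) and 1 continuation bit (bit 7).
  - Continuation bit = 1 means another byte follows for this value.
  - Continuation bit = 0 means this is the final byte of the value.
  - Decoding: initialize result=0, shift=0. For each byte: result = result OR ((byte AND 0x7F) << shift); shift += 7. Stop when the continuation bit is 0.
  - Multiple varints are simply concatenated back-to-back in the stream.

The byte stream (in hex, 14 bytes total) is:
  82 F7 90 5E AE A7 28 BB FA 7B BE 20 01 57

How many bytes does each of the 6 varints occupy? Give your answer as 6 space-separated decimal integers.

Answer: 4 3 3 2 1 1

Derivation:
  byte[0]=0x82 cont=1 payload=0x02=2: acc |= 2<<0 -> acc=2 shift=7
  byte[1]=0xF7 cont=1 payload=0x77=119: acc |= 119<<7 -> acc=15234 shift=14
  byte[2]=0x90 cont=1 payload=0x10=16: acc |= 16<<14 -> acc=277378 shift=21
  byte[3]=0x5E cont=0 payload=0x5E=94: acc |= 94<<21 -> acc=197409666 shift=28 [end]
Varint 1: bytes[0:4] = 82 F7 90 5E -> value 197409666 (4 byte(s))
  byte[4]=0xAE cont=1 payload=0x2E=46: acc |= 46<<0 -> acc=46 shift=7
  byte[5]=0xA7 cont=1 payload=0x27=39: acc |= 39<<7 -> acc=5038 shift=14
  byte[6]=0x28 cont=0 payload=0x28=40: acc |= 40<<14 -> acc=660398 shift=21 [end]
Varint 2: bytes[4:7] = AE A7 28 -> value 660398 (3 byte(s))
  byte[7]=0xBB cont=1 payload=0x3B=59: acc |= 59<<0 -> acc=59 shift=7
  byte[8]=0xFA cont=1 payload=0x7A=122: acc |= 122<<7 -> acc=15675 shift=14
  byte[9]=0x7B cont=0 payload=0x7B=123: acc |= 123<<14 -> acc=2030907 shift=21 [end]
Varint 3: bytes[7:10] = BB FA 7B -> value 2030907 (3 byte(s))
  byte[10]=0xBE cont=1 payload=0x3E=62: acc |= 62<<0 -> acc=62 shift=7
  byte[11]=0x20 cont=0 payload=0x20=32: acc |= 32<<7 -> acc=4158 shift=14 [end]
Varint 4: bytes[10:12] = BE 20 -> value 4158 (2 byte(s))
  byte[12]=0x01 cont=0 payload=0x01=1: acc |= 1<<0 -> acc=1 shift=7 [end]
Varint 5: bytes[12:13] = 01 -> value 1 (1 byte(s))
  byte[13]=0x57 cont=0 payload=0x57=87: acc |= 87<<0 -> acc=87 shift=7 [end]
Varint 6: bytes[13:14] = 57 -> value 87 (1 byte(s))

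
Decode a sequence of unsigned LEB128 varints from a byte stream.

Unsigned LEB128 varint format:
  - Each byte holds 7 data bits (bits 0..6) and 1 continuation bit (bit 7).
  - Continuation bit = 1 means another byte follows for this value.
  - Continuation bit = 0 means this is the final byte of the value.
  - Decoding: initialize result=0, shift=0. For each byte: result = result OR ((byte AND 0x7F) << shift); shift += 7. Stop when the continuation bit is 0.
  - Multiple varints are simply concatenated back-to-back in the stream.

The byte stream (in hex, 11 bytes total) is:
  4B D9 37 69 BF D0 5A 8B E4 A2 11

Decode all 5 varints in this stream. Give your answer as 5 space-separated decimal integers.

  byte[0]=0x4B cont=0 payload=0x4B=75: acc |= 75<<0 -> acc=75 shift=7 [end]
Varint 1: bytes[0:1] = 4B -> value 75 (1 byte(s))
  byte[1]=0xD9 cont=1 payload=0x59=89: acc |= 89<<0 -> acc=89 shift=7
  byte[2]=0x37 cont=0 payload=0x37=55: acc |= 55<<7 -> acc=7129 shift=14 [end]
Varint 2: bytes[1:3] = D9 37 -> value 7129 (2 byte(s))
  byte[3]=0x69 cont=0 payload=0x69=105: acc |= 105<<0 -> acc=105 shift=7 [end]
Varint 3: bytes[3:4] = 69 -> value 105 (1 byte(s))
  byte[4]=0xBF cont=1 payload=0x3F=63: acc |= 63<<0 -> acc=63 shift=7
  byte[5]=0xD0 cont=1 payload=0x50=80: acc |= 80<<7 -> acc=10303 shift=14
  byte[6]=0x5A cont=0 payload=0x5A=90: acc |= 90<<14 -> acc=1484863 shift=21 [end]
Varint 4: bytes[4:7] = BF D0 5A -> value 1484863 (3 byte(s))
  byte[7]=0x8B cont=1 payload=0x0B=11: acc |= 11<<0 -> acc=11 shift=7
  byte[8]=0xE4 cont=1 payload=0x64=100: acc |= 100<<7 -> acc=12811 shift=14
  byte[9]=0xA2 cont=1 payload=0x22=34: acc |= 34<<14 -> acc=569867 shift=21
  byte[10]=0x11 cont=0 payload=0x11=17: acc |= 17<<21 -> acc=36221451 shift=28 [end]
Varint 5: bytes[7:11] = 8B E4 A2 11 -> value 36221451 (4 byte(s))

Answer: 75 7129 105 1484863 36221451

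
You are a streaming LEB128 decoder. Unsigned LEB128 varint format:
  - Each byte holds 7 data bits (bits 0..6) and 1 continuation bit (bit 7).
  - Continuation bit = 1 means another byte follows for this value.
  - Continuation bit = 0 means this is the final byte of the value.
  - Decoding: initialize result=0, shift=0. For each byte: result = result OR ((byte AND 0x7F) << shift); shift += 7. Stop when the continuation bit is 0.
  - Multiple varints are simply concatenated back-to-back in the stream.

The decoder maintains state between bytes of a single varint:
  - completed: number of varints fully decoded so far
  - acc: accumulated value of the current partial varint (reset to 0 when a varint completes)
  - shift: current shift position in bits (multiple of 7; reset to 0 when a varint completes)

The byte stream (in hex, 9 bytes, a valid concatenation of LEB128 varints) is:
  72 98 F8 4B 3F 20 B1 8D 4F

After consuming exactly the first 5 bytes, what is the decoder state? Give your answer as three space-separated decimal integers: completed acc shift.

Answer: 3 0 0

Derivation:
byte[0]=0x72 cont=0 payload=0x72: varint #1 complete (value=114); reset -> completed=1 acc=0 shift=0
byte[1]=0x98 cont=1 payload=0x18: acc |= 24<<0 -> completed=1 acc=24 shift=7
byte[2]=0xF8 cont=1 payload=0x78: acc |= 120<<7 -> completed=1 acc=15384 shift=14
byte[3]=0x4B cont=0 payload=0x4B: varint #2 complete (value=1244184); reset -> completed=2 acc=0 shift=0
byte[4]=0x3F cont=0 payload=0x3F: varint #3 complete (value=63); reset -> completed=3 acc=0 shift=0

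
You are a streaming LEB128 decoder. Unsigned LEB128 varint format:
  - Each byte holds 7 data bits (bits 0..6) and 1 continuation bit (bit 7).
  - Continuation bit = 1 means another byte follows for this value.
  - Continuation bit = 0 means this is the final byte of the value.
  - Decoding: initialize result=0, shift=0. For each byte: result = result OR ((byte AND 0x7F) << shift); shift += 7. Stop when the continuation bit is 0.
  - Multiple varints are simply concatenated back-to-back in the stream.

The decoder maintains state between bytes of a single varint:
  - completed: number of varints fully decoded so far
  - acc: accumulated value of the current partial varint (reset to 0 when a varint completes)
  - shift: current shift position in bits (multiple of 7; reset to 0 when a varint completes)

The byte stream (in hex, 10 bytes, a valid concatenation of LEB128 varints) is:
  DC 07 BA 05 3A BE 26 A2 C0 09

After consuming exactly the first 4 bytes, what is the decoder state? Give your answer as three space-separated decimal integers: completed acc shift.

byte[0]=0xDC cont=1 payload=0x5C: acc |= 92<<0 -> completed=0 acc=92 shift=7
byte[1]=0x07 cont=0 payload=0x07: varint #1 complete (value=988); reset -> completed=1 acc=0 shift=0
byte[2]=0xBA cont=1 payload=0x3A: acc |= 58<<0 -> completed=1 acc=58 shift=7
byte[3]=0x05 cont=0 payload=0x05: varint #2 complete (value=698); reset -> completed=2 acc=0 shift=0

Answer: 2 0 0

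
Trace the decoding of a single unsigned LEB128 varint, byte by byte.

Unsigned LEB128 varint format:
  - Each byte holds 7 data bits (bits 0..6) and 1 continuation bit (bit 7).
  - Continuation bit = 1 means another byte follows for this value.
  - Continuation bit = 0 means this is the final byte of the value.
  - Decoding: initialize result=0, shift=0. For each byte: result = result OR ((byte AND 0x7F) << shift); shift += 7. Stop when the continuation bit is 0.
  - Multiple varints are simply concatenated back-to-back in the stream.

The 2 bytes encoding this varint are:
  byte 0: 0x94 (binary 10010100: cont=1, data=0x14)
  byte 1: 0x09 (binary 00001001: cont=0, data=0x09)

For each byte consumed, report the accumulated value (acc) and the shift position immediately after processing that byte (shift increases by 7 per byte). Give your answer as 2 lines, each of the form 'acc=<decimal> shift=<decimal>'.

byte 0=0x94: payload=0x14=20, contrib = 20<<0 = 20; acc -> 20, shift -> 7
byte 1=0x09: payload=0x09=9, contrib = 9<<7 = 1152; acc -> 1172, shift -> 14

Answer: acc=20 shift=7
acc=1172 shift=14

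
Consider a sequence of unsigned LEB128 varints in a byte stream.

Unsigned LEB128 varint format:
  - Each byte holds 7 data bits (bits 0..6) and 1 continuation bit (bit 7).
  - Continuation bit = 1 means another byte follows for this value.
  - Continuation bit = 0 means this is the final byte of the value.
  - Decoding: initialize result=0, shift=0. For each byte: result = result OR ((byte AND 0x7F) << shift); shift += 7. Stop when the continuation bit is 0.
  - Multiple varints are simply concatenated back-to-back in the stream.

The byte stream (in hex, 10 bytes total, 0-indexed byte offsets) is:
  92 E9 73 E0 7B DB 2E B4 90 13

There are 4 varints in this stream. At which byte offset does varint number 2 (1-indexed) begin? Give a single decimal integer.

  byte[0]=0x92 cont=1 payload=0x12=18: acc |= 18<<0 -> acc=18 shift=7
  byte[1]=0xE9 cont=1 payload=0x69=105: acc |= 105<<7 -> acc=13458 shift=14
  byte[2]=0x73 cont=0 payload=0x73=115: acc |= 115<<14 -> acc=1897618 shift=21 [end]
Varint 1: bytes[0:3] = 92 E9 73 -> value 1897618 (3 byte(s))
  byte[3]=0xE0 cont=1 payload=0x60=96: acc |= 96<<0 -> acc=96 shift=7
  byte[4]=0x7B cont=0 payload=0x7B=123: acc |= 123<<7 -> acc=15840 shift=14 [end]
Varint 2: bytes[3:5] = E0 7B -> value 15840 (2 byte(s))
  byte[5]=0xDB cont=1 payload=0x5B=91: acc |= 91<<0 -> acc=91 shift=7
  byte[6]=0x2E cont=0 payload=0x2E=46: acc |= 46<<7 -> acc=5979 shift=14 [end]
Varint 3: bytes[5:7] = DB 2E -> value 5979 (2 byte(s))
  byte[7]=0xB4 cont=1 payload=0x34=52: acc |= 52<<0 -> acc=52 shift=7
  byte[8]=0x90 cont=1 payload=0x10=16: acc |= 16<<7 -> acc=2100 shift=14
  byte[9]=0x13 cont=0 payload=0x13=19: acc |= 19<<14 -> acc=313396 shift=21 [end]
Varint 4: bytes[7:10] = B4 90 13 -> value 313396 (3 byte(s))

Answer: 3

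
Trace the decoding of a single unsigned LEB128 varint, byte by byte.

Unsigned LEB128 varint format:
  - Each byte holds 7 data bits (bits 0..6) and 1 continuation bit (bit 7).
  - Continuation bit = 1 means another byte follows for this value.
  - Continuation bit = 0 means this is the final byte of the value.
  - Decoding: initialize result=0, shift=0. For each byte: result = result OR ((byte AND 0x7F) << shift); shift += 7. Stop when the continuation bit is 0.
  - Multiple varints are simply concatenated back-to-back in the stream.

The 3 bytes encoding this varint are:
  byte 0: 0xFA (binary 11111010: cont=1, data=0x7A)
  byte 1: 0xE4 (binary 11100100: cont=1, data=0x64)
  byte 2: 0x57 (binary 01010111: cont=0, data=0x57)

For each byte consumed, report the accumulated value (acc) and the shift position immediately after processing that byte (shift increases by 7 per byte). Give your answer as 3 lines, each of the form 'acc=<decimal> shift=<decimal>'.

Answer: acc=122 shift=7
acc=12922 shift=14
acc=1438330 shift=21

Derivation:
byte 0=0xFA: payload=0x7A=122, contrib = 122<<0 = 122; acc -> 122, shift -> 7
byte 1=0xE4: payload=0x64=100, contrib = 100<<7 = 12800; acc -> 12922, shift -> 14
byte 2=0x57: payload=0x57=87, contrib = 87<<14 = 1425408; acc -> 1438330, shift -> 21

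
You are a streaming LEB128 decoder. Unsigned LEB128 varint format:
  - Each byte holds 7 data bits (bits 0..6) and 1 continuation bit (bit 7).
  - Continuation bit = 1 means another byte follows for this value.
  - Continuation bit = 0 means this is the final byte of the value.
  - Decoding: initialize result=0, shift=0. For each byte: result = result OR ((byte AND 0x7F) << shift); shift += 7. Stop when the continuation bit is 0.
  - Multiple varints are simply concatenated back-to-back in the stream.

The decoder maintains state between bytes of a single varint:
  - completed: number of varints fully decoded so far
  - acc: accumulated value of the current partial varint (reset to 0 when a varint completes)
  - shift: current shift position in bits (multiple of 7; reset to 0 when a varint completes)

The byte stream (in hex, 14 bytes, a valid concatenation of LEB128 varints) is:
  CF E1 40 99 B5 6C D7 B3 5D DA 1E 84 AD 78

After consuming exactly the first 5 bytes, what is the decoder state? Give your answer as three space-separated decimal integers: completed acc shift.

byte[0]=0xCF cont=1 payload=0x4F: acc |= 79<<0 -> completed=0 acc=79 shift=7
byte[1]=0xE1 cont=1 payload=0x61: acc |= 97<<7 -> completed=0 acc=12495 shift=14
byte[2]=0x40 cont=0 payload=0x40: varint #1 complete (value=1061071); reset -> completed=1 acc=0 shift=0
byte[3]=0x99 cont=1 payload=0x19: acc |= 25<<0 -> completed=1 acc=25 shift=7
byte[4]=0xB5 cont=1 payload=0x35: acc |= 53<<7 -> completed=1 acc=6809 shift=14

Answer: 1 6809 14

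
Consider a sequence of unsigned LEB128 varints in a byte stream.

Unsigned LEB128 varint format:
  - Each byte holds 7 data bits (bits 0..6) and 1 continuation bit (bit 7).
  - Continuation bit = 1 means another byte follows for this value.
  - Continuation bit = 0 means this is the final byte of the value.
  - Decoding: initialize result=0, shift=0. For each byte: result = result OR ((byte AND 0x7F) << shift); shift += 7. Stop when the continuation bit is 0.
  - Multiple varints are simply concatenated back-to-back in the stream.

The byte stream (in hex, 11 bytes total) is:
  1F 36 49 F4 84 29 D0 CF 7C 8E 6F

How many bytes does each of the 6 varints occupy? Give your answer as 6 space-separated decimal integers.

Answer: 1 1 1 3 3 2

Derivation:
  byte[0]=0x1F cont=0 payload=0x1F=31: acc |= 31<<0 -> acc=31 shift=7 [end]
Varint 1: bytes[0:1] = 1F -> value 31 (1 byte(s))
  byte[1]=0x36 cont=0 payload=0x36=54: acc |= 54<<0 -> acc=54 shift=7 [end]
Varint 2: bytes[1:2] = 36 -> value 54 (1 byte(s))
  byte[2]=0x49 cont=0 payload=0x49=73: acc |= 73<<0 -> acc=73 shift=7 [end]
Varint 3: bytes[2:3] = 49 -> value 73 (1 byte(s))
  byte[3]=0xF4 cont=1 payload=0x74=116: acc |= 116<<0 -> acc=116 shift=7
  byte[4]=0x84 cont=1 payload=0x04=4: acc |= 4<<7 -> acc=628 shift=14
  byte[5]=0x29 cont=0 payload=0x29=41: acc |= 41<<14 -> acc=672372 shift=21 [end]
Varint 4: bytes[3:6] = F4 84 29 -> value 672372 (3 byte(s))
  byte[6]=0xD0 cont=1 payload=0x50=80: acc |= 80<<0 -> acc=80 shift=7
  byte[7]=0xCF cont=1 payload=0x4F=79: acc |= 79<<7 -> acc=10192 shift=14
  byte[8]=0x7C cont=0 payload=0x7C=124: acc |= 124<<14 -> acc=2041808 shift=21 [end]
Varint 5: bytes[6:9] = D0 CF 7C -> value 2041808 (3 byte(s))
  byte[9]=0x8E cont=1 payload=0x0E=14: acc |= 14<<0 -> acc=14 shift=7
  byte[10]=0x6F cont=0 payload=0x6F=111: acc |= 111<<7 -> acc=14222 shift=14 [end]
Varint 6: bytes[9:11] = 8E 6F -> value 14222 (2 byte(s))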